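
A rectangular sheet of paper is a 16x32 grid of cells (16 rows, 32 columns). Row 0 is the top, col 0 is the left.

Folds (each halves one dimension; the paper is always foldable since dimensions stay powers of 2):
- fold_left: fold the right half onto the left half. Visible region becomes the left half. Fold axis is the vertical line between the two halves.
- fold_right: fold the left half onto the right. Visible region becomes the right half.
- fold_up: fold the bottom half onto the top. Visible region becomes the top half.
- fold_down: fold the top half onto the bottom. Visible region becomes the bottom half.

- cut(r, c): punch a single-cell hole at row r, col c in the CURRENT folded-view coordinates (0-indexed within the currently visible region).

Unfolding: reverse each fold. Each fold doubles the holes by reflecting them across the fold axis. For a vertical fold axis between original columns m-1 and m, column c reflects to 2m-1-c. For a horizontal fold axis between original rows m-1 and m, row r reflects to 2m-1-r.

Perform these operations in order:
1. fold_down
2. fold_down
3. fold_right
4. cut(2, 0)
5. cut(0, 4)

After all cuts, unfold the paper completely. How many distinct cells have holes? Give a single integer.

Op 1 fold_down: fold axis h@8; visible region now rows[8,16) x cols[0,32) = 8x32
Op 2 fold_down: fold axis h@12; visible region now rows[12,16) x cols[0,32) = 4x32
Op 3 fold_right: fold axis v@16; visible region now rows[12,16) x cols[16,32) = 4x16
Op 4 cut(2, 0): punch at orig (14,16); cuts so far [(14, 16)]; region rows[12,16) x cols[16,32) = 4x16
Op 5 cut(0, 4): punch at orig (12,20); cuts so far [(12, 20), (14, 16)]; region rows[12,16) x cols[16,32) = 4x16
Unfold 1 (reflect across v@16): 4 holes -> [(12, 11), (12, 20), (14, 15), (14, 16)]
Unfold 2 (reflect across h@12): 8 holes -> [(9, 15), (9, 16), (11, 11), (11, 20), (12, 11), (12, 20), (14, 15), (14, 16)]
Unfold 3 (reflect across h@8): 16 holes -> [(1, 15), (1, 16), (3, 11), (3, 20), (4, 11), (4, 20), (6, 15), (6, 16), (9, 15), (9, 16), (11, 11), (11, 20), (12, 11), (12, 20), (14, 15), (14, 16)]

Answer: 16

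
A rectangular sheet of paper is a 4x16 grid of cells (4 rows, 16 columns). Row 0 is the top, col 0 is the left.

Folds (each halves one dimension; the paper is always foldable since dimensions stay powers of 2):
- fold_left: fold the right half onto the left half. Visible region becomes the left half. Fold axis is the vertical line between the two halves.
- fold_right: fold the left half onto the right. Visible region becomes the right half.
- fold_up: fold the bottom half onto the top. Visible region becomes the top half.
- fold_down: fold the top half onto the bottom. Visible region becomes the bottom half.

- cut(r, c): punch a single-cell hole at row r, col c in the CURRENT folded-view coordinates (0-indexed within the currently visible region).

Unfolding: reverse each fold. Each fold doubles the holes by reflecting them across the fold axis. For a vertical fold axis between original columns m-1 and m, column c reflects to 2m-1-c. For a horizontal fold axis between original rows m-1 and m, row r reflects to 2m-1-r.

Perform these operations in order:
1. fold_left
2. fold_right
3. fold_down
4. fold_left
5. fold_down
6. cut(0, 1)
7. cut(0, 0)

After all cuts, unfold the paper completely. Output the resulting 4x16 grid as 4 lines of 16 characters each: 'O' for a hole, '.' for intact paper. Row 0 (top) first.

Op 1 fold_left: fold axis v@8; visible region now rows[0,4) x cols[0,8) = 4x8
Op 2 fold_right: fold axis v@4; visible region now rows[0,4) x cols[4,8) = 4x4
Op 3 fold_down: fold axis h@2; visible region now rows[2,4) x cols[4,8) = 2x4
Op 4 fold_left: fold axis v@6; visible region now rows[2,4) x cols[4,6) = 2x2
Op 5 fold_down: fold axis h@3; visible region now rows[3,4) x cols[4,6) = 1x2
Op 6 cut(0, 1): punch at orig (3,5); cuts so far [(3, 5)]; region rows[3,4) x cols[4,6) = 1x2
Op 7 cut(0, 0): punch at orig (3,4); cuts so far [(3, 4), (3, 5)]; region rows[3,4) x cols[4,6) = 1x2
Unfold 1 (reflect across h@3): 4 holes -> [(2, 4), (2, 5), (3, 4), (3, 5)]
Unfold 2 (reflect across v@6): 8 holes -> [(2, 4), (2, 5), (2, 6), (2, 7), (3, 4), (3, 5), (3, 6), (3, 7)]
Unfold 3 (reflect across h@2): 16 holes -> [(0, 4), (0, 5), (0, 6), (0, 7), (1, 4), (1, 5), (1, 6), (1, 7), (2, 4), (2, 5), (2, 6), (2, 7), (3, 4), (3, 5), (3, 6), (3, 7)]
Unfold 4 (reflect across v@4): 32 holes -> [(0, 0), (0, 1), (0, 2), (0, 3), (0, 4), (0, 5), (0, 6), (0, 7), (1, 0), (1, 1), (1, 2), (1, 3), (1, 4), (1, 5), (1, 6), (1, 7), (2, 0), (2, 1), (2, 2), (2, 3), (2, 4), (2, 5), (2, 6), (2, 7), (3, 0), (3, 1), (3, 2), (3, 3), (3, 4), (3, 5), (3, 6), (3, 7)]
Unfold 5 (reflect across v@8): 64 holes -> [(0, 0), (0, 1), (0, 2), (0, 3), (0, 4), (0, 5), (0, 6), (0, 7), (0, 8), (0, 9), (0, 10), (0, 11), (0, 12), (0, 13), (0, 14), (0, 15), (1, 0), (1, 1), (1, 2), (1, 3), (1, 4), (1, 5), (1, 6), (1, 7), (1, 8), (1, 9), (1, 10), (1, 11), (1, 12), (1, 13), (1, 14), (1, 15), (2, 0), (2, 1), (2, 2), (2, 3), (2, 4), (2, 5), (2, 6), (2, 7), (2, 8), (2, 9), (2, 10), (2, 11), (2, 12), (2, 13), (2, 14), (2, 15), (3, 0), (3, 1), (3, 2), (3, 3), (3, 4), (3, 5), (3, 6), (3, 7), (3, 8), (3, 9), (3, 10), (3, 11), (3, 12), (3, 13), (3, 14), (3, 15)]

Answer: OOOOOOOOOOOOOOOO
OOOOOOOOOOOOOOOO
OOOOOOOOOOOOOOOO
OOOOOOOOOOOOOOOO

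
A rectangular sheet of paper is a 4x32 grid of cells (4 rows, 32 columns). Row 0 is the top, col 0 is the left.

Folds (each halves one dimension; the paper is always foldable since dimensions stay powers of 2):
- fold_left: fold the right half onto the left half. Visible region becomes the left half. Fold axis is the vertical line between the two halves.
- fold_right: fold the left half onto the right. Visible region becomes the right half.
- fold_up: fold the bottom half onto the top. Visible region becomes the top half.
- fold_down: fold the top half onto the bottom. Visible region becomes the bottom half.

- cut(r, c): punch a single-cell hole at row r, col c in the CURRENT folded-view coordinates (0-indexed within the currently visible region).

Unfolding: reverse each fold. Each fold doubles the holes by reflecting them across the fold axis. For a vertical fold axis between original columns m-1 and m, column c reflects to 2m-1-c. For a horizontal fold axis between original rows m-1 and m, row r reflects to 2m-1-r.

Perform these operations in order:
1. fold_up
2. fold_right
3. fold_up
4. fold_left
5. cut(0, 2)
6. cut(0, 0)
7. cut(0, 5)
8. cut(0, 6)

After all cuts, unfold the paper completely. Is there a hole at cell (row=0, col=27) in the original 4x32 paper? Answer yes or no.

Answer: no

Derivation:
Op 1 fold_up: fold axis h@2; visible region now rows[0,2) x cols[0,32) = 2x32
Op 2 fold_right: fold axis v@16; visible region now rows[0,2) x cols[16,32) = 2x16
Op 3 fold_up: fold axis h@1; visible region now rows[0,1) x cols[16,32) = 1x16
Op 4 fold_left: fold axis v@24; visible region now rows[0,1) x cols[16,24) = 1x8
Op 5 cut(0, 2): punch at orig (0,18); cuts so far [(0, 18)]; region rows[0,1) x cols[16,24) = 1x8
Op 6 cut(0, 0): punch at orig (0,16); cuts so far [(0, 16), (0, 18)]; region rows[0,1) x cols[16,24) = 1x8
Op 7 cut(0, 5): punch at orig (0,21); cuts so far [(0, 16), (0, 18), (0, 21)]; region rows[0,1) x cols[16,24) = 1x8
Op 8 cut(0, 6): punch at orig (0,22); cuts so far [(0, 16), (0, 18), (0, 21), (0, 22)]; region rows[0,1) x cols[16,24) = 1x8
Unfold 1 (reflect across v@24): 8 holes -> [(0, 16), (0, 18), (0, 21), (0, 22), (0, 25), (0, 26), (0, 29), (0, 31)]
Unfold 2 (reflect across h@1): 16 holes -> [(0, 16), (0, 18), (0, 21), (0, 22), (0, 25), (0, 26), (0, 29), (0, 31), (1, 16), (1, 18), (1, 21), (1, 22), (1, 25), (1, 26), (1, 29), (1, 31)]
Unfold 3 (reflect across v@16): 32 holes -> [(0, 0), (0, 2), (0, 5), (0, 6), (0, 9), (0, 10), (0, 13), (0, 15), (0, 16), (0, 18), (0, 21), (0, 22), (0, 25), (0, 26), (0, 29), (0, 31), (1, 0), (1, 2), (1, 5), (1, 6), (1, 9), (1, 10), (1, 13), (1, 15), (1, 16), (1, 18), (1, 21), (1, 22), (1, 25), (1, 26), (1, 29), (1, 31)]
Unfold 4 (reflect across h@2): 64 holes -> [(0, 0), (0, 2), (0, 5), (0, 6), (0, 9), (0, 10), (0, 13), (0, 15), (0, 16), (0, 18), (0, 21), (0, 22), (0, 25), (0, 26), (0, 29), (0, 31), (1, 0), (1, 2), (1, 5), (1, 6), (1, 9), (1, 10), (1, 13), (1, 15), (1, 16), (1, 18), (1, 21), (1, 22), (1, 25), (1, 26), (1, 29), (1, 31), (2, 0), (2, 2), (2, 5), (2, 6), (2, 9), (2, 10), (2, 13), (2, 15), (2, 16), (2, 18), (2, 21), (2, 22), (2, 25), (2, 26), (2, 29), (2, 31), (3, 0), (3, 2), (3, 5), (3, 6), (3, 9), (3, 10), (3, 13), (3, 15), (3, 16), (3, 18), (3, 21), (3, 22), (3, 25), (3, 26), (3, 29), (3, 31)]
Holes: [(0, 0), (0, 2), (0, 5), (0, 6), (0, 9), (0, 10), (0, 13), (0, 15), (0, 16), (0, 18), (0, 21), (0, 22), (0, 25), (0, 26), (0, 29), (0, 31), (1, 0), (1, 2), (1, 5), (1, 6), (1, 9), (1, 10), (1, 13), (1, 15), (1, 16), (1, 18), (1, 21), (1, 22), (1, 25), (1, 26), (1, 29), (1, 31), (2, 0), (2, 2), (2, 5), (2, 6), (2, 9), (2, 10), (2, 13), (2, 15), (2, 16), (2, 18), (2, 21), (2, 22), (2, 25), (2, 26), (2, 29), (2, 31), (3, 0), (3, 2), (3, 5), (3, 6), (3, 9), (3, 10), (3, 13), (3, 15), (3, 16), (3, 18), (3, 21), (3, 22), (3, 25), (3, 26), (3, 29), (3, 31)]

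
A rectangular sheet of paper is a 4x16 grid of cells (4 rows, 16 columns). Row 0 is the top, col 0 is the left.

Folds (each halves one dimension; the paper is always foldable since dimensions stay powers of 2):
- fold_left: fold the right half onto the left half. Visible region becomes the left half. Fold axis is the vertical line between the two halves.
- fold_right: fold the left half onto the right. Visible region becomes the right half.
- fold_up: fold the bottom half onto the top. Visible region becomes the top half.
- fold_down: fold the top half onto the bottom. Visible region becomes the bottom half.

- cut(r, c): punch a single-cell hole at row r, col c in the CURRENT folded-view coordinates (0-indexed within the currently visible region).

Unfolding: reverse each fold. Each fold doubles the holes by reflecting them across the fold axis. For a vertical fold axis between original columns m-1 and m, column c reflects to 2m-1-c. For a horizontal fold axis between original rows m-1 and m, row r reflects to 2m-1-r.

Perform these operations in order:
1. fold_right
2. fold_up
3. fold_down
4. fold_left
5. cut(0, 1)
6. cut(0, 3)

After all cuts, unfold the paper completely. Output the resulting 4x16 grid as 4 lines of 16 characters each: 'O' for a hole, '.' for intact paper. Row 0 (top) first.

Op 1 fold_right: fold axis v@8; visible region now rows[0,4) x cols[8,16) = 4x8
Op 2 fold_up: fold axis h@2; visible region now rows[0,2) x cols[8,16) = 2x8
Op 3 fold_down: fold axis h@1; visible region now rows[1,2) x cols[8,16) = 1x8
Op 4 fold_left: fold axis v@12; visible region now rows[1,2) x cols[8,12) = 1x4
Op 5 cut(0, 1): punch at orig (1,9); cuts so far [(1, 9)]; region rows[1,2) x cols[8,12) = 1x4
Op 6 cut(0, 3): punch at orig (1,11); cuts so far [(1, 9), (1, 11)]; region rows[1,2) x cols[8,12) = 1x4
Unfold 1 (reflect across v@12): 4 holes -> [(1, 9), (1, 11), (1, 12), (1, 14)]
Unfold 2 (reflect across h@1): 8 holes -> [(0, 9), (0, 11), (0, 12), (0, 14), (1, 9), (1, 11), (1, 12), (1, 14)]
Unfold 3 (reflect across h@2): 16 holes -> [(0, 9), (0, 11), (0, 12), (0, 14), (1, 9), (1, 11), (1, 12), (1, 14), (2, 9), (2, 11), (2, 12), (2, 14), (3, 9), (3, 11), (3, 12), (3, 14)]
Unfold 4 (reflect across v@8): 32 holes -> [(0, 1), (0, 3), (0, 4), (0, 6), (0, 9), (0, 11), (0, 12), (0, 14), (1, 1), (1, 3), (1, 4), (1, 6), (1, 9), (1, 11), (1, 12), (1, 14), (2, 1), (2, 3), (2, 4), (2, 6), (2, 9), (2, 11), (2, 12), (2, 14), (3, 1), (3, 3), (3, 4), (3, 6), (3, 9), (3, 11), (3, 12), (3, 14)]

Answer: .O.OO.O..O.OO.O.
.O.OO.O..O.OO.O.
.O.OO.O..O.OO.O.
.O.OO.O..O.OO.O.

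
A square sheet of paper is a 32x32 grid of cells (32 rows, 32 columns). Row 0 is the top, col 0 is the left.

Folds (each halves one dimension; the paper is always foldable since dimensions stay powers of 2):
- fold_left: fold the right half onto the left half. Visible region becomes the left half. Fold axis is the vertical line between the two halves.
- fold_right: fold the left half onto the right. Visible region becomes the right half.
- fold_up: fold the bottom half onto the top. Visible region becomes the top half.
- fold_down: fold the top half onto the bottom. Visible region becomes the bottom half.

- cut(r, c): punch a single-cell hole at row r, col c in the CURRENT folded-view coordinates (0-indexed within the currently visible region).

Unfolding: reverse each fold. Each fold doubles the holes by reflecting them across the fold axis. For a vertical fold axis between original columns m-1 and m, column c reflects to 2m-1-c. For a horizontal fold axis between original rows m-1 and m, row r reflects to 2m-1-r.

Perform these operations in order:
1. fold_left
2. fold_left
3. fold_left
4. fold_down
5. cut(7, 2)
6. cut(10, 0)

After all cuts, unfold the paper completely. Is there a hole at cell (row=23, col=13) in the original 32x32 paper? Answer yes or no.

Answer: yes

Derivation:
Op 1 fold_left: fold axis v@16; visible region now rows[0,32) x cols[0,16) = 32x16
Op 2 fold_left: fold axis v@8; visible region now rows[0,32) x cols[0,8) = 32x8
Op 3 fold_left: fold axis v@4; visible region now rows[0,32) x cols[0,4) = 32x4
Op 4 fold_down: fold axis h@16; visible region now rows[16,32) x cols[0,4) = 16x4
Op 5 cut(7, 2): punch at orig (23,2); cuts so far [(23, 2)]; region rows[16,32) x cols[0,4) = 16x4
Op 6 cut(10, 0): punch at orig (26,0); cuts so far [(23, 2), (26, 0)]; region rows[16,32) x cols[0,4) = 16x4
Unfold 1 (reflect across h@16): 4 holes -> [(5, 0), (8, 2), (23, 2), (26, 0)]
Unfold 2 (reflect across v@4): 8 holes -> [(5, 0), (5, 7), (8, 2), (8, 5), (23, 2), (23, 5), (26, 0), (26, 7)]
Unfold 3 (reflect across v@8): 16 holes -> [(5, 0), (5, 7), (5, 8), (5, 15), (8, 2), (8, 5), (8, 10), (8, 13), (23, 2), (23, 5), (23, 10), (23, 13), (26, 0), (26, 7), (26, 8), (26, 15)]
Unfold 4 (reflect across v@16): 32 holes -> [(5, 0), (5, 7), (5, 8), (5, 15), (5, 16), (5, 23), (5, 24), (5, 31), (8, 2), (8, 5), (8, 10), (8, 13), (8, 18), (8, 21), (8, 26), (8, 29), (23, 2), (23, 5), (23, 10), (23, 13), (23, 18), (23, 21), (23, 26), (23, 29), (26, 0), (26, 7), (26, 8), (26, 15), (26, 16), (26, 23), (26, 24), (26, 31)]
Holes: [(5, 0), (5, 7), (5, 8), (5, 15), (5, 16), (5, 23), (5, 24), (5, 31), (8, 2), (8, 5), (8, 10), (8, 13), (8, 18), (8, 21), (8, 26), (8, 29), (23, 2), (23, 5), (23, 10), (23, 13), (23, 18), (23, 21), (23, 26), (23, 29), (26, 0), (26, 7), (26, 8), (26, 15), (26, 16), (26, 23), (26, 24), (26, 31)]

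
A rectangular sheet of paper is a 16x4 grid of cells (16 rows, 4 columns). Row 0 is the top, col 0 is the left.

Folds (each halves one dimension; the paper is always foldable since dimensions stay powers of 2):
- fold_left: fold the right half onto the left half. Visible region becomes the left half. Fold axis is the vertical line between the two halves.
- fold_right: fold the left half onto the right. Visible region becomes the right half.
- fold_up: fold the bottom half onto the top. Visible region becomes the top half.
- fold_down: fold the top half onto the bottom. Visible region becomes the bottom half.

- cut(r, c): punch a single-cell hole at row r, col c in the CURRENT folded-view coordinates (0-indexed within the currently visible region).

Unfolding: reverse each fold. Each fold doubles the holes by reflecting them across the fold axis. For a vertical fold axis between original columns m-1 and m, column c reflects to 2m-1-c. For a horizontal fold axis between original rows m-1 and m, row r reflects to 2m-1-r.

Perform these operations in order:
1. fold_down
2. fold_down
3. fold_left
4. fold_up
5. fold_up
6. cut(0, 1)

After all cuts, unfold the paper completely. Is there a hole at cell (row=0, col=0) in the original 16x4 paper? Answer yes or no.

Answer: no

Derivation:
Op 1 fold_down: fold axis h@8; visible region now rows[8,16) x cols[0,4) = 8x4
Op 2 fold_down: fold axis h@12; visible region now rows[12,16) x cols[0,4) = 4x4
Op 3 fold_left: fold axis v@2; visible region now rows[12,16) x cols[0,2) = 4x2
Op 4 fold_up: fold axis h@14; visible region now rows[12,14) x cols[0,2) = 2x2
Op 5 fold_up: fold axis h@13; visible region now rows[12,13) x cols[0,2) = 1x2
Op 6 cut(0, 1): punch at orig (12,1); cuts so far [(12, 1)]; region rows[12,13) x cols[0,2) = 1x2
Unfold 1 (reflect across h@13): 2 holes -> [(12, 1), (13, 1)]
Unfold 2 (reflect across h@14): 4 holes -> [(12, 1), (13, 1), (14, 1), (15, 1)]
Unfold 3 (reflect across v@2): 8 holes -> [(12, 1), (12, 2), (13, 1), (13, 2), (14, 1), (14, 2), (15, 1), (15, 2)]
Unfold 4 (reflect across h@12): 16 holes -> [(8, 1), (8, 2), (9, 1), (9, 2), (10, 1), (10, 2), (11, 1), (11, 2), (12, 1), (12, 2), (13, 1), (13, 2), (14, 1), (14, 2), (15, 1), (15, 2)]
Unfold 5 (reflect across h@8): 32 holes -> [(0, 1), (0, 2), (1, 1), (1, 2), (2, 1), (2, 2), (3, 1), (3, 2), (4, 1), (4, 2), (5, 1), (5, 2), (6, 1), (6, 2), (7, 1), (7, 2), (8, 1), (8, 2), (9, 1), (9, 2), (10, 1), (10, 2), (11, 1), (11, 2), (12, 1), (12, 2), (13, 1), (13, 2), (14, 1), (14, 2), (15, 1), (15, 2)]
Holes: [(0, 1), (0, 2), (1, 1), (1, 2), (2, 1), (2, 2), (3, 1), (3, 2), (4, 1), (4, 2), (5, 1), (5, 2), (6, 1), (6, 2), (7, 1), (7, 2), (8, 1), (8, 2), (9, 1), (9, 2), (10, 1), (10, 2), (11, 1), (11, 2), (12, 1), (12, 2), (13, 1), (13, 2), (14, 1), (14, 2), (15, 1), (15, 2)]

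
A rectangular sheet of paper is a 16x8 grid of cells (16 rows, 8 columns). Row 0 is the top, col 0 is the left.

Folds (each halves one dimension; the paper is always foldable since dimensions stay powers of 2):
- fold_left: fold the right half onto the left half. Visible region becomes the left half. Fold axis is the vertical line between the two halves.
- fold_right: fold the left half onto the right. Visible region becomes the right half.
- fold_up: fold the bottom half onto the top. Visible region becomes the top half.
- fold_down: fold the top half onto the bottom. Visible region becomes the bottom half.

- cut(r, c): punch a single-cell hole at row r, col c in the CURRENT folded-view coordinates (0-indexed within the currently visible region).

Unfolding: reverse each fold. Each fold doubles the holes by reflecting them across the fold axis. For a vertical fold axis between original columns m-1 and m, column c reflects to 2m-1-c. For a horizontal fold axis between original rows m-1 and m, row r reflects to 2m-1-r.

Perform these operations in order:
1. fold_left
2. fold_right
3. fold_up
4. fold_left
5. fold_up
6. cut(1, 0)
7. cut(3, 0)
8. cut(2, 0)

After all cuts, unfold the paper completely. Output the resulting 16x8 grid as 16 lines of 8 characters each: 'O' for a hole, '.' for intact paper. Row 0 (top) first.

Op 1 fold_left: fold axis v@4; visible region now rows[0,16) x cols[0,4) = 16x4
Op 2 fold_right: fold axis v@2; visible region now rows[0,16) x cols[2,4) = 16x2
Op 3 fold_up: fold axis h@8; visible region now rows[0,8) x cols[2,4) = 8x2
Op 4 fold_left: fold axis v@3; visible region now rows[0,8) x cols[2,3) = 8x1
Op 5 fold_up: fold axis h@4; visible region now rows[0,4) x cols[2,3) = 4x1
Op 6 cut(1, 0): punch at orig (1,2); cuts so far [(1, 2)]; region rows[0,4) x cols[2,3) = 4x1
Op 7 cut(3, 0): punch at orig (3,2); cuts so far [(1, 2), (3, 2)]; region rows[0,4) x cols[2,3) = 4x1
Op 8 cut(2, 0): punch at orig (2,2); cuts so far [(1, 2), (2, 2), (3, 2)]; region rows[0,4) x cols[2,3) = 4x1
Unfold 1 (reflect across h@4): 6 holes -> [(1, 2), (2, 2), (3, 2), (4, 2), (5, 2), (6, 2)]
Unfold 2 (reflect across v@3): 12 holes -> [(1, 2), (1, 3), (2, 2), (2, 3), (3, 2), (3, 3), (4, 2), (4, 3), (5, 2), (5, 3), (6, 2), (6, 3)]
Unfold 3 (reflect across h@8): 24 holes -> [(1, 2), (1, 3), (2, 2), (2, 3), (3, 2), (3, 3), (4, 2), (4, 3), (5, 2), (5, 3), (6, 2), (6, 3), (9, 2), (9, 3), (10, 2), (10, 3), (11, 2), (11, 3), (12, 2), (12, 3), (13, 2), (13, 3), (14, 2), (14, 3)]
Unfold 4 (reflect across v@2): 48 holes -> [(1, 0), (1, 1), (1, 2), (1, 3), (2, 0), (2, 1), (2, 2), (2, 3), (3, 0), (3, 1), (3, 2), (3, 3), (4, 0), (4, 1), (4, 2), (4, 3), (5, 0), (5, 1), (5, 2), (5, 3), (6, 0), (6, 1), (6, 2), (6, 3), (9, 0), (9, 1), (9, 2), (9, 3), (10, 0), (10, 1), (10, 2), (10, 3), (11, 0), (11, 1), (11, 2), (11, 3), (12, 0), (12, 1), (12, 2), (12, 3), (13, 0), (13, 1), (13, 2), (13, 3), (14, 0), (14, 1), (14, 2), (14, 3)]
Unfold 5 (reflect across v@4): 96 holes -> [(1, 0), (1, 1), (1, 2), (1, 3), (1, 4), (1, 5), (1, 6), (1, 7), (2, 0), (2, 1), (2, 2), (2, 3), (2, 4), (2, 5), (2, 6), (2, 7), (3, 0), (3, 1), (3, 2), (3, 3), (3, 4), (3, 5), (3, 6), (3, 7), (4, 0), (4, 1), (4, 2), (4, 3), (4, 4), (4, 5), (4, 6), (4, 7), (5, 0), (5, 1), (5, 2), (5, 3), (5, 4), (5, 5), (5, 6), (5, 7), (6, 0), (6, 1), (6, 2), (6, 3), (6, 4), (6, 5), (6, 6), (6, 7), (9, 0), (9, 1), (9, 2), (9, 3), (9, 4), (9, 5), (9, 6), (9, 7), (10, 0), (10, 1), (10, 2), (10, 3), (10, 4), (10, 5), (10, 6), (10, 7), (11, 0), (11, 1), (11, 2), (11, 3), (11, 4), (11, 5), (11, 6), (11, 7), (12, 0), (12, 1), (12, 2), (12, 3), (12, 4), (12, 5), (12, 6), (12, 7), (13, 0), (13, 1), (13, 2), (13, 3), (13, 4), (13, 5), (13, 6), (13, 7), (14, 0), (14, 1), (14, 2), (14, 3), (14, 4), (14, 5), (14, 6), (14, 7)]

Answer: ........
OOOOOOOO
OOOOOOOO
OOOOOOOO
OOOOOOOO
OOOOOOOO
OOOOOOOO
........
........
OOOOOOOO
OOOOOOOO
OOOOOOOO
OOOOOOOO
OOOOOOOO
OOOOOOOO
........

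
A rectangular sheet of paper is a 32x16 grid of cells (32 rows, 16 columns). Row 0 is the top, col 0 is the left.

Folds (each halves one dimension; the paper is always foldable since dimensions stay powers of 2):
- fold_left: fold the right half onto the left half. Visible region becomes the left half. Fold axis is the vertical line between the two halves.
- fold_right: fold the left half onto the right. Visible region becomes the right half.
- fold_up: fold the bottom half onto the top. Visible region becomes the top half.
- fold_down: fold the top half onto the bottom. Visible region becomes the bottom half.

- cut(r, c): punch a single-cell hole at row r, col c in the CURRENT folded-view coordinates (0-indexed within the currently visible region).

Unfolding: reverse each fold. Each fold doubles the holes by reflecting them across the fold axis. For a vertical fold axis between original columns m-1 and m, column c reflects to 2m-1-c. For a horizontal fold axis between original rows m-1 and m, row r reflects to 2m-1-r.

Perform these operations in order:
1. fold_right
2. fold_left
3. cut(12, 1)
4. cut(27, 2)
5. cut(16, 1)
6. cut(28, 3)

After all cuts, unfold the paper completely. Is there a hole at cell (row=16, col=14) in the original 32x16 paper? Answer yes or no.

Op 1 fold_right: fold axis v@8; visible region now rows[0,32) x cols[8,16) = 32x8
Op 2 fold_left: fold axis v@12; visible region now rows[0,32) x cols[8,12) = 32x4
Op 3 cut(12, 1): punch at orig (12,9); cuts so far [(12, 9)]; region rows[0,32) x cols[8,12) = 32x4
Op 4 cut(27, 2): punch at orig (27,10); cuts so far [(12, 9), (27, 10)]; region rows[0,32) x cols[8,12) = 32x4
Op 5 cut(16, 1): punch at orig (16,9); cuts so far [(12, 9), (16, 9), (27, 10)]; region rows[0,32) x cols[8,12) = 32x4
Op 6 cut(28, 3): punch at orig (28,11); cuts so far [(12, 9), (16, 9), (27, 10), (28, 11)]; region rows[0,32) x cols[8,12) = 32x4
Unfold 1 (reflect across v@12): 8 holes -> [(12, 9), (12, 14), (16, 9), (16, 14), (27, 10), (27, 13), (28, 11), (28, 12)]
Unfold 2 (reflect across v@8): 16 holes -> [(12, 1), (12, 6), (12, 9), (12, 14), (16, 1), (16, 6), (16, 9), (16, 14), (27, 2), (27, 5), (27, 10), (27, 13), (28, 3), (28, 4), (28, 11), (28, 12)]
Holes: [(12, 1), (12, 6), (12, 9), (12, 14), (16, 1), (16, 6), (16, 9), (16, 14), (27, 2), (27, 5), (27, 10), (27, 13), (28, 3), (28, 4), (28, 11), (28, 12)]

Answer: yes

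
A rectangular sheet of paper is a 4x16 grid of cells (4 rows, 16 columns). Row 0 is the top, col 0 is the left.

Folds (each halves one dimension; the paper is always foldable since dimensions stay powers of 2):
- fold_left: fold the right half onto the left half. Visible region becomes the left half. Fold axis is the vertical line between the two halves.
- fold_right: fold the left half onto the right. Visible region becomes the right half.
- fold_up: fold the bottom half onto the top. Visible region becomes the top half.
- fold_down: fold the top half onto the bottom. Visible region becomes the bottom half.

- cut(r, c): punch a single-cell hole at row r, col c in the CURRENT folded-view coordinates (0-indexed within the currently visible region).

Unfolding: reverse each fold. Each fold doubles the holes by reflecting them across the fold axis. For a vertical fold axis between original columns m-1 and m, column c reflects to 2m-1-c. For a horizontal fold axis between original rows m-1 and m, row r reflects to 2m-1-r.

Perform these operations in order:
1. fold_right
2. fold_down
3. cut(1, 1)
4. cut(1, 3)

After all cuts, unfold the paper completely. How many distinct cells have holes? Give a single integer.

Answer: 8

Derivation:
Op 1 fold_right: fold axis v@8; visible region now rows[0,4) x cols[8,16) = 4x8
Op 2 fold_down: fold axis h@2; visible region now rows[2,4) x cols[8,16) = 2x8
Op 3 cut(1, 1): punch at orig (3,9); cuts so far [(3, 9)]; region rows[2,4) x cols[8,16) = 2x8
Op 4 cut(1, 3): punch at orig (3,11); cuts so far [(3, 9), (3, 11)]; region rows[2,4) x cols[8,16) = 2x8
Unfold 1 (reflect across h@2): 4 holes -> [(0, 9), (0, 11), (3, 9), (3, 11)]
Unfold 2 (reflect across v@8): 8 holes -> [(0, 4), (0, 6), (0, 9), (0, 11), (3, 4), (3, 6), (3, 9), (3, 11)]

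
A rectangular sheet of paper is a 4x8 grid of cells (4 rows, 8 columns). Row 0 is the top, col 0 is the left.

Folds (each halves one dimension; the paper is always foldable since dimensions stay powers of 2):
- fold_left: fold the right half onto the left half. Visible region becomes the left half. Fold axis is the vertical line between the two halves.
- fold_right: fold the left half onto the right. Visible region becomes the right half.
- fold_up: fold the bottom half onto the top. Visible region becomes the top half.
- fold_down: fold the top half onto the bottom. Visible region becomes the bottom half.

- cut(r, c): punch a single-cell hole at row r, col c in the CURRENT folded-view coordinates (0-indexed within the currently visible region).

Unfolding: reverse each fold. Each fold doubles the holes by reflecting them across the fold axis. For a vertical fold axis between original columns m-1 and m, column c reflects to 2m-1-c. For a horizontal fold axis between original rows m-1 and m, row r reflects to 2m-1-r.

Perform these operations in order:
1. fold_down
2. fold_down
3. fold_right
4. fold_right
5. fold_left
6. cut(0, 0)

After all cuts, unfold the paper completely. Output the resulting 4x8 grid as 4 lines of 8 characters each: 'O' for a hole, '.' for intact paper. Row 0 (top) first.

Op 1 fold_down: fold axis h@2; visible region now rows[2,4) x cols[0,8) = 2x8
Op 2 fold_down: fold axis h@3; visible region now rows[3,4) x cols[0,8) = 1x8
Op 3 fold_right: fold axis v@4; visible region now rows[3,4) x cols[4,8) = 1x4
Op 4 fold_right: fold axis v@6; visible region now rows[3,4) x cols[6,8) = 1x2
Op 5 fold_left: fold axis v@7; visible region now rows[3,4) x cols[6,7) = 1x1
Op 6 cut(0, 0): punch at orig (3,6); cuts so far [(3, 6)]; region rows[3,4) x cols[6,7) = 1x1
Unfold 1 (reflect across v@7): 2 holes -> [(3, 6), (3, 7)]
Unfold 2 (reflect across v@6): 4 holes -> [(3, 4), (3, 5), (3, 6), (3, 7)]
Unfold 3 (reflect across v@4): 8 holes -> [(3, 0), (3, 1), (3, 2), (3, 3), (3, 4), (3, 5), (3, 6), (3, 7)]
Unfold 4 (reflect across h@3): 16 holes -> [(2, 0), (2, 1), (2, 2), (2, 3), (2, 4), (2, 5), (2, 6), (2, 7), (3, 0), (3, 1), (3, 2), (3, 3), (3, 4), (3, 5), (3, 6), (3, 7)]
Unfold 5 (reflect across h@2): 32 holes -> [(0, 0), (0, 1), (0, 2), (0, 3), (0, 4), (0, 5), (0, 6), (0, 7), (1, 0), (1, 1), (1, 2), (1, 3), (1, 4), (1, 5), (1, 6), (1, 7), (2, 0), (2, 1), (2, 2), (2, 3), (2, 4), (2, 5), (2, 6), (2, 7), (3, 0), (3, 1), (3, 2), (3, 3), (3, 4), (3, 5), (3, 6), (3, 7)]

Answer: OOOOOOOO
OOOOOOOO
OOOOOOOO
OOOOOOOO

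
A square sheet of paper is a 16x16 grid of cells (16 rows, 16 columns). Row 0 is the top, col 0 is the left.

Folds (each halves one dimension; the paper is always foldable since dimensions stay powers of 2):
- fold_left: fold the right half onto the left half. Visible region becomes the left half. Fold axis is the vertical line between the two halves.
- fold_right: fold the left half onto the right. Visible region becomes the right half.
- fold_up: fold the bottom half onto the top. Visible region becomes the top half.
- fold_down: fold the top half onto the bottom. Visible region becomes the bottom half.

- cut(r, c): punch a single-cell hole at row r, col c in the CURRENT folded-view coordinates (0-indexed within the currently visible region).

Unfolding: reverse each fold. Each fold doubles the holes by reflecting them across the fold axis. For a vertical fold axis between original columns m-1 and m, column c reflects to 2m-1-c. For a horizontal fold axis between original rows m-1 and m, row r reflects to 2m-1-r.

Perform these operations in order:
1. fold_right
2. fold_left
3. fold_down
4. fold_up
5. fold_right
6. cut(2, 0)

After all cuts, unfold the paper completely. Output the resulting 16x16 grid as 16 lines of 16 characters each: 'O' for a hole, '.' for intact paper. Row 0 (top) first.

Op 1 fold_right: fold axis v@8; visible region now rows[0,16) x cols[8,16) = 16x8
Op 2 fold_left: fold axis v@12; visible region now rows[0,16) x cols[8,12) = 16x4
Op 3 fold_down: fold axis h@8; visible region now rows[8,16) x cols[8,12) = 8x4
Op 4 fold_up: fold axis h@12; visible region now rows[8,12) x cols[8,12) = 4x4
Op 5 fold_right: fold axis v@10; visible region now rows[8,12) x cols[10,12) = 4x2
Op 6 cut(2, 0): punch at orig (10,10); cuts so far [(10, 10)]; region rows[8,12) x cols[10,12) = 4x2
Unfold 1 (reflect across v@10): 2 holes -> [(10, 9), (10, 10)]
Unfold 2 (reflect across h@12): 4 holes -> [(10, 9), (10, 10), (13, 9), (13, 10)]
Unfold 3 (reflect across h@8): 8 holes -> [(2, 9), (2, 10), (5, 9), (5, 10), (10, 9), (10, 10), (13, 9), (13, 10)]
Unfold 4 (reflect across v@12): 16 holes -> [(2, 9), (2, 10), (2, 13), (2, 14), (5, 9), (5, 10), (5, 13), (5, 14), (10, 9), (10, 10), (10, 13), (10, 14), (13, 9), (13, 10), (13, 13), (13, 14)]
Unfold 5 (reflect across v@8): 32 holes -> [(2, 1), (2, 2), (2, 5), (2, 6), (2, 9), (2, 10), (2, 13), (2, 14), (5, 1), (5, 2), (5, 5), (5, 6), (5, 9), (5, 10), (5, 13), (5, 14), (10, 1), (10, 2), (10, 5), (10, 6), (10, 9), (10, 10), (10, 13), (10, 14), (13, 1), (13, 2), (13, 5), (13, 6), (13, 9), (13, 10), (13, 13), (13, 14)]

Answer: ................
................
.OO..OO..OO..OO.
................
................
.OO..OO..OO..OO.
................
................
................
................
.OO..OO..OO..OO.
................
................
.OO..OO..OO..OO.
................
................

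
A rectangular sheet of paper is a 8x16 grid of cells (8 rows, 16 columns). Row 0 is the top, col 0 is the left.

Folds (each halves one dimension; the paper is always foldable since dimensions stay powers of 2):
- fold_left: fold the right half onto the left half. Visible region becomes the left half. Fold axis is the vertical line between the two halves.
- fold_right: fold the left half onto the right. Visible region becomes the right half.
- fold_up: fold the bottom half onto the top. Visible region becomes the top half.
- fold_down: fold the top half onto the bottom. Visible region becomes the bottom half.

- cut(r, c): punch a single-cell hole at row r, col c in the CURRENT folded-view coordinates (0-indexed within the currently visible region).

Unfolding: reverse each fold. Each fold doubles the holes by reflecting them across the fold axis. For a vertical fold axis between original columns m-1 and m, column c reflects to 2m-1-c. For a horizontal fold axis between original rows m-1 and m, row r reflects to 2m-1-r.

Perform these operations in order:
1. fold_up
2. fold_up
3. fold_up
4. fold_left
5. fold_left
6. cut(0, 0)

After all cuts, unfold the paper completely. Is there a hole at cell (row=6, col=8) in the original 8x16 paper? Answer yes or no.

Answer: yes

Derivation:
Op 1 fold_up: fold axis h@4; visible region now rows[0,4) x cols[0,16) = 4x16
Op 2 fold_up: fold axis h@2; visible region now rows[0,2) x cols[0,16) = 2x16
Op 3 fold_up: fold axis h@1; visible region now rows[0,1) x cols[0,16) = 1x16
Op 4 fold_left: fold axis v@8; visible region now rows[0,1) x cols[0,8) = 1x8
Op 5 fold_left: fold axis v@4; visible region now rows[0,1) x cols[0,4) = 1x4
Op 6 cut(0, 0): punch at orig (0,0); cuts so far [(0, 0)]; region rows[0,1) x cols[0,4) = 1x4
Unfold 1 (reflect across v@4): 2 holes -> [(0, 0), (0, 7)]
Unfold 2 (reflect across v@8): 4 holes -> [(0, 0), (0, 7), (0, 8), (0, 15)]
Unfold 3 (reflect across h@1): 8 holes -> [(0, 0), (0, 7), (0, 8), (0, 15), (1, 0), (1, 7), (1, 8), (1, 15)]
Unfold 4 (reflect across h@2): 16 holes -> [(0, 0), (0, 7), (0, 8), (0, 15), (1, 0), (1, 7), (1, 8), (1, 15), (2, 0), (2, 7), (2, 8), (2, 15), (3, 0), (3, 7), (3, 8), (3, 15)]
Unfold 5 (reflect across h@4): 32 holes -> [(0, 0), (0, 7), (0, 8), (0, 15), (1, 0), (1, 7), (1, 8), (1, 15), (2, 0), (2, 7), (2, 8), (2, 15), (3, 0), (3, 7), (3, 8), (3, 15), (4, 0), (4, 7), (4, 8), (4, 15), (5, 0), (5, 7), (5, 8), (5, 15), (6, 0), (6, 7), (6, 8), (6, 15), (7, 0), (7, 7), (7, 8), (7, 15)]
Holes: [(0, 0), (0, 7), (0, 8), (0, 15), (1, 0), (1, 7), (1, 8), (1, 15), (2, 0), (2, 7), (2, 8), (2, 15), (3, 0), (3, 7), (3, 8), (3, 15), (4, 0), (4, 7), (4, 8), (4, 15), (5, 0), (5, 7), (5, 8), (5, 15), (6, 0), (6, 7), (6, 8), (6, 15), (7, 0), (7, 7), (7, 8), (7, 15)]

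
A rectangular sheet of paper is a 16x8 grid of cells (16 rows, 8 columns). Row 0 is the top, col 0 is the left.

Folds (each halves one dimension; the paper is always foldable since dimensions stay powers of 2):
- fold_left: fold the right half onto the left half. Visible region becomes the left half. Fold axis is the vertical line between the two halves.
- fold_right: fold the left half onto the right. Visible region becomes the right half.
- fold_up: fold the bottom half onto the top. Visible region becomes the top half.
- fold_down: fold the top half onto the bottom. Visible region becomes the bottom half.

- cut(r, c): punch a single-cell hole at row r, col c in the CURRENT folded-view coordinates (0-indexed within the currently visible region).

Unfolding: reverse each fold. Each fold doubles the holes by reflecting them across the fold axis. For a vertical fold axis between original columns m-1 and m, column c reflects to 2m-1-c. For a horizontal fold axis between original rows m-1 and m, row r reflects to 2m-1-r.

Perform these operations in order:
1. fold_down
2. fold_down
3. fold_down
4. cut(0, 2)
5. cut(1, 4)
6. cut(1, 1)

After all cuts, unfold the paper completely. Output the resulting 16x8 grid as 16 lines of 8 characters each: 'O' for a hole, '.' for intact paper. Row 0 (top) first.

Op 1 fold_down: fold axis h@8; visible region now rows[8,16) x cols[0,8) = 8x8
Op 2 fold_down: fold axis h@12; visible region now rows[12,16) x cols[0,8) = 4x8
Op 3 fold_down: fold axis h@14; visible region now rows[14,16) x cols[0,8) = 2x8
Op 4 cut(0, 2): punch at orig (14,2); cuts so far [(14, 2)]; region rows[14,16) x cols[0,8) = 2x8
Op 5 cut(1, 4): punch at orig (15,4); cuts so far [(14, 2), (15, 4)]; region rows[14,16) x cols[0,8) = 2x8
Op 6 cut(1, 1): punch at orig (15,1); cuts so far [(14, 2), (15, 1), (15, 4)]; region rows[14,16) x cols[0,8) = 2x8
Unfold 1 (reflect across h@14): 6 holes -> [(12, 1), (12, 4), (13, 2), (14, 2), (15, 1), (15, 4)]
Unfold 2 (reflect across h@12): 12 holes -> [(8, 1), (8, 4), (9, 2), (10, 2), (11, 1), (11, 4), (12, 1), (12, 4), (13, 2), (14, 2), (15, 1), (15, 4)]
Unfold 3 (reflect across h@8): 24 holes -> [(0, 1), (0, 4), (1, 2), (2, 2), (3, 1), (3, 4), (4, 1), (4, 4), (5, 2), (6, 2), (7, 1), (7, 4), (8, 1), (8, 4), (9, 2), (10, 2), (11, 1), (11, 4), (12, 1), (12, 4), (13, 2), (14, 2), (15, 1), (15, 4)]

Answer: .O..O...
..O.....
..O.....
.O..O...
.O..O...
..O.....
..O.....
.O..O...
.O..O...
..O.....
..O.....
.O..O...
.O..O...
..O.....
..O.....
.O..O...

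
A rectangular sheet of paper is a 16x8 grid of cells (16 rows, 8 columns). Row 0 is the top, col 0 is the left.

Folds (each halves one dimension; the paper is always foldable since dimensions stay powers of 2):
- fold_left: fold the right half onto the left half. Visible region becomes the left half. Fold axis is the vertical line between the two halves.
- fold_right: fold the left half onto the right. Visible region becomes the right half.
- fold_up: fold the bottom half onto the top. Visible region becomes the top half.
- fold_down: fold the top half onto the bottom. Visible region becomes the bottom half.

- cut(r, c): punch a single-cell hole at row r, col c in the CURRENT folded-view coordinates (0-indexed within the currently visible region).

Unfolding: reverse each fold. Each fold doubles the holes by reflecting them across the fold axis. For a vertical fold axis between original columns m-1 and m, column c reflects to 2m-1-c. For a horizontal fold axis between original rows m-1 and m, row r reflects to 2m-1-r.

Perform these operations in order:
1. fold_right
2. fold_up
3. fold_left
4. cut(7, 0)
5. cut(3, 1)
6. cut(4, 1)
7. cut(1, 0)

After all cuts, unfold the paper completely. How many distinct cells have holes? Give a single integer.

Op 1 fold_right: fold axis v@4; visible region now rows[0,16) x cols[4,8) = 16x4
Op 2 fold_up: fold axis h@8; visible region now rows[0,8) x cols[4,8) = 8x4
Op 3 fold_left: fold axis v@6; visible region now rows[0,8) x cols[4,6) = 8x2
Op 4 cut(7, 0): punch at orig (7,4); cuts so far [(7, 4)]; region rows[0,8) x cols[4,6) = 8x2
Op 5 cut(3, 1): punch at orig (3,5); cuts so far [(3, 5), (7, 4)]; region rows[0,8) x cols[4,6) = 8x2
Op 6 cut(4, 1): punch at orig (4,5); cuts so far [(3, 5), (4, 5), (7, 4)]; region rows[0,8) x cols[4,6) = 8x2
Op 7 cut(1, 0): punch at orig (1,4); cuts so far [(1, 4), (3, 5), (4, 5), (7, 4)]; region rows[0,8) x cols[4,6) = 8x2
Unfold 1 (reflect across v@6): 8 holes -> [(1, 4), (1, 7), (3, 5), (3, 6), (4, 5), (4, 6), (7, 4), (7, 7)]
Unfold 2 (reflect across h@8): 16 holes -> [(1, 4), (1, 7), (3, 5), (3, 6), (4, 5), (4, 6), (7, 4), (7, 7), (8, 4), (8, 7), (11, 5), (11, 6), (12, 5), (12, 6), (14, 4), (14, 7)]
Unfold 3 (reflect across v@4): 32 holes -> [(1, 0), (1, 3), (1, 4), (1, 7), (3, 1), (3, 2), (3, 5), (3, 6), (4, 1), (4, 2), (4, 5), (4, 6), (7, 0), (7, 3), (7, 4), (7, 7), (8, 0), (8, 3), (8, 4), (8, 7), (11, 1), (11, 2), (11, 5), (11, 6), (12, 1), (12, 2), (12, 5), (12, 6), (14, 0), (14, 3), (14, 4), (14, 7)]

Answer: 32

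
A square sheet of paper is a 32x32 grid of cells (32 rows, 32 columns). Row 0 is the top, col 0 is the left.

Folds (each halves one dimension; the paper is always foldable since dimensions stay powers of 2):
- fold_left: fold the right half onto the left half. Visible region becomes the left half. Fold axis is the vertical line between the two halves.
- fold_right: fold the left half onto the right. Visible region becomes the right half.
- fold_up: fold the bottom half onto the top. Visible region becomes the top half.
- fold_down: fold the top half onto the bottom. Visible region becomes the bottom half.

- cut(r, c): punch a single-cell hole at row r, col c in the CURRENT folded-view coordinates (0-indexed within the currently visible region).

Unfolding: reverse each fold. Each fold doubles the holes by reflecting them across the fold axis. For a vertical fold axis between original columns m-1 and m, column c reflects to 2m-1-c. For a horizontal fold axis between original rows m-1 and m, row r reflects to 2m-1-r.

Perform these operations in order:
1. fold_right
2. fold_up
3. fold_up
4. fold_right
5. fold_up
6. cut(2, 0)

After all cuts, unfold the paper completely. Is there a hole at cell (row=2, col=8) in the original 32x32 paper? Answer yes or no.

Answer: yes

Derivation:
Op 1 fold_right: fold axis v@16; visible region now rows[0,32) x cols[16,32) = 32x16
Op 2 fold_up: fold axis h@16; visible region now rows[0,16) x cols[16,32) = 16x16
Op 3 fold_up: fold axis h@8; visible region now rows[0,8) x cols[16,32) = 8x16
Op 4 fold_right: fold axis v@24; visible region now rows[0,8) x cols[24,32) = 8x8
Op 5 fold_up: fold axis h@4; visible region now rows[0,4) x cols[24,32) = 4x8
Op 6 cut(2, 0): punch at orig (2,24); cuts so far [(2, 24)]; region rows[0,4) x cols[24,32) = 4x8
Unfold 1 (reflect across h@4): 2 holes -> [(2, 24), (5, 24)]
Unfold 2 (reflect across v@24): 4 holes -> [(2, 23), (2, 24), (5, 23), (5, 24)]
Unfold 3 (reflect across h@8): 8 holes -> [(2, 23), (2, 24), (5, 23), (5, 24), (10, 23), (10, 24), (13, 23), (13, 24)]
Unfold 4 (reflect across h@16): 16 holes -> [(2, 23), (2, 24), (5, 23), (5, 24), (10, 23), (10, 24), (13, 23), (13, 24), (18, 23), (18, 24), (21, 23), (21, 24), (26, 23), (26, 24), (29, 23), (29, 24)]
Unfold 5 (reflect across v@16): 32 holes -> [(2, 7), (2, 8), (2, 23), (2, 24), (5, 7), (5, 8), (5, 23), (5, 24), (10, 7), (10, 8), (10, 23), (10, 24), (13, 7), (13, 8), (13, 23), (13, 24), (18, 7), (18, 8), (18, 23), (18, 24), (21, 7), (21, 8), (21, 23), (21, 24), (26, 7), (26, 8), (26, 23), (26, 24), (29, 7), (29, 8), (29, 23), (29, 24)]
Holes: [(2, 7), (2, 8), (2, 23), (2, 24), (5, 7), (5, 8), (5, 23), (5, 24), (10, 7), (10, 8), (10, 23), (10, 24), (13, 7), (13, 8), (13, 23), (13, 24), (18, 7), (18, 8), (18, 23), (18, 24), (21, 7), (21, 8), (21, 23), (21, 24), (26, 7), (26, 8), (26, 23), (26, 24), (29, 7), (29, 8), (29, 23), (29, 24)]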